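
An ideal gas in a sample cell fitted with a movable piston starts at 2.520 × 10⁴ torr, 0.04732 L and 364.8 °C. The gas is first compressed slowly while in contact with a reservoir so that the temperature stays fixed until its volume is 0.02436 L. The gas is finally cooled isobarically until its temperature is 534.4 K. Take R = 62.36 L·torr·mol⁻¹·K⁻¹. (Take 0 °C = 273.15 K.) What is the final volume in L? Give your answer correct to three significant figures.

Convert: T₁ = 638.0 K.
Isothermal, so P V is constant: T₂ = T₁; P₂ = P₁·(V₁/V₂) = 4.895e+04 torr.
Isobaric, so V/T is constant: P₃ = P₂; V₃ = V₂·(T₃/T₂) = 0.02041 L.

V₃ ≈ 0.0204 L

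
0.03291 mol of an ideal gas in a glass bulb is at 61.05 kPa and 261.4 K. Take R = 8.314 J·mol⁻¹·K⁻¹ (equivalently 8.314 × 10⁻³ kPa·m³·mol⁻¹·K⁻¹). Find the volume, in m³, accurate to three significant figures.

PV = nRT ⇒ V = nRT/P = (0.03291 × 8.314 × 10⁻³ × 261.4) / 61.05

V ≈ 0.00117 m³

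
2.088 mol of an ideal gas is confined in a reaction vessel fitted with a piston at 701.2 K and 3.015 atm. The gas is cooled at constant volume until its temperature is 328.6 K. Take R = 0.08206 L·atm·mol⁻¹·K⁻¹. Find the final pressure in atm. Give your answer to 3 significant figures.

From PV = nRT: V₁ = nRT₁/P₁ = 39.85 L.
Isochoric, so P/T is constant: V₂ = V₁; P₂ = P₁·(T₂/T₁) = 1.413 atm.

P₂ ≈ 1.41 atm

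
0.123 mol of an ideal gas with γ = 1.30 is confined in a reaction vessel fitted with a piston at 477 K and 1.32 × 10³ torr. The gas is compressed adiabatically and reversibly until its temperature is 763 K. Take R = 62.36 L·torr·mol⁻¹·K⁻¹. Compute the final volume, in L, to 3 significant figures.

From PV = nRT: V₁ = nRT₁/P₁ = 2.772 L.
Adiabatic (γ = 1.30), T V^(γ−1) and P V^γ constant: P₂ = P₁·(T₂/T₁)^(γ/(γ−1)) = 1.011e+04 torr; V₂ = V₁·(T₁/T₂)^(1/(γ−1)) = 0.5791 L.

V₂ ≈ 0.579 L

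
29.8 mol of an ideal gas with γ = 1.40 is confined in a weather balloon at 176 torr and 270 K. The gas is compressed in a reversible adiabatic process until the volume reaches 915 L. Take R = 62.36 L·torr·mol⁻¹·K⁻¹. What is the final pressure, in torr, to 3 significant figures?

P₂ ≈ 864 torr

From PV = nRT: V₁ = nRT₁/P₁ = 2851 L.
Adiabatic (γ = 1.40), T V^(γ−1) and P V^γ constant: T₂ = T₁·(V₁/V₂)^(γ−1) = 425.4 K; P₂ = P₁·(V₁/V₂)^γ = 863.9 torr.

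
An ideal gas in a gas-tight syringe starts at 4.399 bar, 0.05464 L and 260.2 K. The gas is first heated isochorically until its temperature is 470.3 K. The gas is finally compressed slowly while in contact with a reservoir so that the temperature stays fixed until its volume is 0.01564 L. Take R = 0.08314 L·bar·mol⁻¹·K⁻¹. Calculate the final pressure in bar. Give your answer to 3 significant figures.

V constant ⇒ P ∝ T: V₂ = V₁; P₂ = P₁·(T₂/T₁) = 7.951 bar.
T constant ⇒ Boyle's law P V = const: T₃ = T₂; P₃ = P₂·(V₂/V₃) = 27.78 bar.

P₃ ≈ 27.8 bar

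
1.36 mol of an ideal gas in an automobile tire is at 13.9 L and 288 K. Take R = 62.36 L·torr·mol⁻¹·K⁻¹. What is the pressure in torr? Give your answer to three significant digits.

PV = nRT ⇒ P = nRT/V = (1.36 × 62.36 × 288) / 13.9

P ≈ 1.76e+03 torr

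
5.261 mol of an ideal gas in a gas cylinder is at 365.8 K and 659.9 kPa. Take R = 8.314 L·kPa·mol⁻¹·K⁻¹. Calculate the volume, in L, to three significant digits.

PV = nRT ⇒ V = nRT/P = (5.261 × 8.314 × 365.8) / 659.9

V ≈ 24.2 L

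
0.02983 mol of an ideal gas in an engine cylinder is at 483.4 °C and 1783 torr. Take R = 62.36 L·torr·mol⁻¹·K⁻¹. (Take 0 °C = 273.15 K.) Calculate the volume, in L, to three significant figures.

Convert: T = 756.55 K.
PV = nRT ⇒ V = nRT/P = (0.02983 × 62.36 × 756.55) / 1783

V ≈ 0.789 L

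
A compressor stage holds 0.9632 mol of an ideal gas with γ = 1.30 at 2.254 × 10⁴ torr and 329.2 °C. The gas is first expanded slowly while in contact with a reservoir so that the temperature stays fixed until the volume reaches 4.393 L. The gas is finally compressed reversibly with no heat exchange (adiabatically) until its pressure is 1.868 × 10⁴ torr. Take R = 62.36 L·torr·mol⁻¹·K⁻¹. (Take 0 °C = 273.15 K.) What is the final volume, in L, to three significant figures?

Convert: T₁ = 602.3 K.
From PV = nRT: V₁ = nRT₁/P₁ = 1.605 L.
Isothermal, so P V is constant: T₂ = T₁; P₂ = P₁·(V₁/V₂) = 8236 torr.
Adiabatic (γ = 1.30), T V^(γ−1) and P V^γ constant: T₃ = T₂·(P₃/P₂)^((γ−1)/γ) = 727.7 K; V₃ = V₂·(P₂/P₃)^(1/γ) = 2.340 L.

V₃ ≈ 2.34 L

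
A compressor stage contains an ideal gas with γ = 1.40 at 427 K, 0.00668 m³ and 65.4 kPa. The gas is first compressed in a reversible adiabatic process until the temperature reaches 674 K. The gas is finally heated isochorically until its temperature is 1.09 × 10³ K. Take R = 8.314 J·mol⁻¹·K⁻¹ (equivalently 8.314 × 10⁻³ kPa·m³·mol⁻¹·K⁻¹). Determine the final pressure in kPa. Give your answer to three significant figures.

P₃ ≈ 523 kPa

Reversible adiabatic, γ = 1.40: P₂ = P₁·(T₂/T₁)^(γ/(γ−1)) = 323.1 kPa; V₂ = V₁·(T₁/T₂)^(1/(γ−1)) = 0.002134 m³.
Isochoric, so P/T is constant: V₃ = V₂; P₃ = P₂·(T₃/T₂) = 522.6 kPa.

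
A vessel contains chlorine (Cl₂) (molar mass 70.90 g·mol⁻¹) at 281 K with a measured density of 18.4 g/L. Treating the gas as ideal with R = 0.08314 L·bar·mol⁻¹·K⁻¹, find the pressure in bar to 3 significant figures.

P ≈ 6.06 bar

ρ = PM/(RT) ⇒ P = ρRT/M = (18.4 × 0.08314 × 281.0) / 70.90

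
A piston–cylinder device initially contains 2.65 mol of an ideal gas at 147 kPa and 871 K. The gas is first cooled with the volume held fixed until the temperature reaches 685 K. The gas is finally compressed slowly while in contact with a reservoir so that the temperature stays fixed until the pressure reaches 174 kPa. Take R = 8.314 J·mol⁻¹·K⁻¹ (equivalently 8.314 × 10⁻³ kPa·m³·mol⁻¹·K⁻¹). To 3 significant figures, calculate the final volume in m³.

V₃ ≈ 0.0867 m³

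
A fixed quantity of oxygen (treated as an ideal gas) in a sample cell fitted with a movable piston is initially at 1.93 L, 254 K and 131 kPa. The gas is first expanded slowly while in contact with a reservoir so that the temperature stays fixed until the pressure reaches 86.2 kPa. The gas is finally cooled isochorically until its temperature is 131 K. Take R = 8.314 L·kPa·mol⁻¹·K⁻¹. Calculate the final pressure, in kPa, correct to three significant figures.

P₃ ≈ 44.5 kPa

Isothermal, so P V is constant: T₂ = T₁; V₂ = V₁·(P₁/P₂) = 2.933 L.
Isochoric, so P/T is constant: V₃ = V₂; P₃ = P₂·(T₃/T₂) = 44.46 kPa.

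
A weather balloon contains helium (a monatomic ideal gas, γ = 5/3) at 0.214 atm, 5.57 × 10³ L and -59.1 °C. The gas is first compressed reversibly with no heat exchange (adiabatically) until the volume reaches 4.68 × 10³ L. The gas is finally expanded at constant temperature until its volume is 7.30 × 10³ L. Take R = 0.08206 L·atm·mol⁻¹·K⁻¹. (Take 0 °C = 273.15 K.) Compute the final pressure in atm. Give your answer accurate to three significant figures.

Convert: T₁ = 214.0 K.
Reversible adiabatic, γ = 5/3: T₂ = T₁·(V₁/V₂)^(γ−1) = 240.4 K; P₂ = P₁·(V₁/V₂)^γ = 0.2860 atm.
Isothermal, so P V is constant: T₃ = T₂; P₃ = P₂·(V₂/V₃) = 0.1834 atm.

P₃ ≈ 0.183 atm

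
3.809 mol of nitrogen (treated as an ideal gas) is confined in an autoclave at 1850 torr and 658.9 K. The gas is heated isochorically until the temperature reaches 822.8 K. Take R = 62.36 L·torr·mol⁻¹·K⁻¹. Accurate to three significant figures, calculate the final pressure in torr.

From PV = nRT: V₁ = nRT₁/P₁ = 84.60 L.
V constant ⇒ P ∝ T: V₂ = V₁; P₂ = P₁·(T₂/T₁) = 2310 torr.

P₂ ≈ 2.31e+03 torr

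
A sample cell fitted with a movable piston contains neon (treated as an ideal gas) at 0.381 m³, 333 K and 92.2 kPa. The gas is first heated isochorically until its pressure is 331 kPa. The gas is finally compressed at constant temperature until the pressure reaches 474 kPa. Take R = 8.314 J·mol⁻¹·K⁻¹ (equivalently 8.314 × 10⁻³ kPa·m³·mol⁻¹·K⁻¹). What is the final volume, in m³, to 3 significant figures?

Isochoric, so P/T is constant: V₂ = V₁; T₂ = T₁·(P₂/P₁) = 1195 K.
Isothermal, so P V is constant: T₃ = T₂; V₃ = V₂·(P₂/P₃) = 0.2661 m³.

V₃ ≈ 0.266 m³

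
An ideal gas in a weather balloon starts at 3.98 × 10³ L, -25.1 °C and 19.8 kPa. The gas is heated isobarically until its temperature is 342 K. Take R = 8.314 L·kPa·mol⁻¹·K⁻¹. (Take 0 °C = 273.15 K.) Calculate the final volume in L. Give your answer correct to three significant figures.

Convert: T₁ = 248.0 K.
P constant ⇒ V ∝ T: P₂ = P₁; V₂ = V₁·(T₂/T₁) = 5487 L.

V₂ ≈ 5.49e+03 L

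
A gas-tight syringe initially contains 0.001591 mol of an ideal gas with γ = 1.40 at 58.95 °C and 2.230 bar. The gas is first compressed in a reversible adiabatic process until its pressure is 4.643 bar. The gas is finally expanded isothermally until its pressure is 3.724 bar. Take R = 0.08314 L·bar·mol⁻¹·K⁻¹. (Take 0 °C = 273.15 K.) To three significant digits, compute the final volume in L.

V₃ ≈ 0.0145 L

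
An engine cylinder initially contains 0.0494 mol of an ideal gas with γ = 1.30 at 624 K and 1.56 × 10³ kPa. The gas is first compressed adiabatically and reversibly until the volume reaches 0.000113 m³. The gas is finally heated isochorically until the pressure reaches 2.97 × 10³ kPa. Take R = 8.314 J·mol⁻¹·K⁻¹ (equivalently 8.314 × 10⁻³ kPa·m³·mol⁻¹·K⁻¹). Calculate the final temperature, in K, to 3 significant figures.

T₃ ≈ 817 K

From PV = nRT: V₁ = nRT₁/P₁ = 0.0001643 m³.
Reversible adiabatic, γ = 1.30: T₂ = T₁·(V₁/V₂)^(γ−1) = 698.1 K; P₂ = P₁·(V₁/V₂)^γ = 2537 kPa.
Isochoric, so P/T is constant: V₃ = V₂; T₃ = T₂·(P₃/P₂) = 817.1 K.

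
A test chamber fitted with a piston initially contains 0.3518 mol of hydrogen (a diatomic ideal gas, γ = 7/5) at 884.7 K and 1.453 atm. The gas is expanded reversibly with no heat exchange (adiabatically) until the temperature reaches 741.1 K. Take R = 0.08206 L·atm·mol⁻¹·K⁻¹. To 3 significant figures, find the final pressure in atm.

P₂ ≈ 0.782 atm

From PV = nRT: V₁ = nRT₁/P₁ = 17.58 L.
Reversible adiabatic, γ = 7/5: P₂ = P₁·(T₂/T₁)^(γ/(γ−1)) = 0.7817 atm; V₂ = V₁·(T₁/T₂)^(1/(γ−1)) = 27.37 L.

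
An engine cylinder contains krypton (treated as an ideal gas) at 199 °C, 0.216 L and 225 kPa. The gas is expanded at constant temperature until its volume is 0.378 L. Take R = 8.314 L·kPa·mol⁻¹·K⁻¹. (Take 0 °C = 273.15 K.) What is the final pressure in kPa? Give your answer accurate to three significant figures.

Convert: T₁ = 472.1 K.
T constant ⇒ Boyle's law P V = const: T₂ = T₁; P₂ = P₁·(V₁/V₂) = 128.6 kPa.

P₂ ≈ 129 kPa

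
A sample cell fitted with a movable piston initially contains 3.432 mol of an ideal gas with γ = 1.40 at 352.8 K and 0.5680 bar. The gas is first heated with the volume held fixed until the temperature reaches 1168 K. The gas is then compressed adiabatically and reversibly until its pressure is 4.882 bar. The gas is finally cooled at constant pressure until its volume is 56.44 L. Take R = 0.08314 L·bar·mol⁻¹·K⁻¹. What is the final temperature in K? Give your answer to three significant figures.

T₄ ≈ 966 K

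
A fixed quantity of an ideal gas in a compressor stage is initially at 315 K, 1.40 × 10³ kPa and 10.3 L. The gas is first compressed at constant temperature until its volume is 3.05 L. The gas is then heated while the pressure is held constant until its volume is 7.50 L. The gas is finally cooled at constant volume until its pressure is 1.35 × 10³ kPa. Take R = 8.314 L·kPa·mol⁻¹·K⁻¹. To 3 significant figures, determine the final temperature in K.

T constant ⇒ Boyle's law P V = const: T₂ = T₁; P₂ = P₁·(V₁/V₂) = 4728 kPa.
P constant ⇒ V ∝ T: P₃ = P₂; T₃ = T₂·(V₃/V₂) = 774.6 K.
Isochoric, so P/T is constant: V₄ = V₃; T₄ = T₃·(P₄/P₃) = 221.2 K.

T₄ ≈ 221 K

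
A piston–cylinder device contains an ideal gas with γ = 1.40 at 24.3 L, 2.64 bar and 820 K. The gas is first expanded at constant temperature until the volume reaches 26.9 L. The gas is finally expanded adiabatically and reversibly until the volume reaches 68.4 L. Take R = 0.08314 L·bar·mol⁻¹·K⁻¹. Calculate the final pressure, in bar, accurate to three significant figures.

T constant ⇒ Boyle's law P V = const: T₂ = T₁; P₂ = P₁·(V₁/V₂) = 2.385 bar.
Adiabatic (γ = 1.40), T V^(γ−1) and P V^γ constant: T₃ = T₂·(V₂/V₃)^(γ−1) = 564.5 K; P₃ = P₂·(V₂/V₃)^γ = 0.6457 bar.

P₃ ≈ 0.646 bar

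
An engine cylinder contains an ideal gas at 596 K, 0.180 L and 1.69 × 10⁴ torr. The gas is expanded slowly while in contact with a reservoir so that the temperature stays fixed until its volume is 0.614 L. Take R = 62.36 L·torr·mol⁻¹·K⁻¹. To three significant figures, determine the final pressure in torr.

T constant ⇒ Boyle's law P V = const: T₂ = T₁; P₂ = P₁·(V₁/V₂) = 4954 torr.

P₂ ≈ 4.95e+03 torr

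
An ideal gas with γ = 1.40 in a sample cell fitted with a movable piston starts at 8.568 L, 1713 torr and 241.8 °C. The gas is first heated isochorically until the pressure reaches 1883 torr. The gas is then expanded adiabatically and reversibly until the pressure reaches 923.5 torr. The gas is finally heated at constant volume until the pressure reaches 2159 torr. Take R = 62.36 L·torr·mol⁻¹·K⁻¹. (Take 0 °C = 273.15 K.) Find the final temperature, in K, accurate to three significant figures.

T₄ ≈ 1.08e+03 K

Convert: T₁ = 515.0 K.
Isochoric, so P/T is constant: V₂ = V₁; T₂ = T₁·(P₂/P₁) = 566.1 K.
Reversible adiabatic, γ = 1.40: T₃ = T₂·(P₃/P₂)^((γ−1)/γ) = 461.8 K; V₃ = V₂·(P₂/P₃)^(1/γ) = 14.25 L.
Isochoric, so P/T is constant: V₄ = V₃; T₄ = T₃·(P₄/P₃) = 1080 K.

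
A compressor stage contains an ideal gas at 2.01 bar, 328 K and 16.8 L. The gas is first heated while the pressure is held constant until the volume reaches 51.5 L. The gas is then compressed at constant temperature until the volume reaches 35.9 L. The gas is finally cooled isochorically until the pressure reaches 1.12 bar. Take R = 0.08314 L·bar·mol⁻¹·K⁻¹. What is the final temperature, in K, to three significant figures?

T₄ ≈ 391 K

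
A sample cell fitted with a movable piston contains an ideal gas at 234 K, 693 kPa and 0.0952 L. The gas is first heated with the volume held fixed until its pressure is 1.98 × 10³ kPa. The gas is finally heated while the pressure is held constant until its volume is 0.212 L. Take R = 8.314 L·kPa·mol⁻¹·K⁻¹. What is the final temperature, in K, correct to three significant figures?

T₃ ≈ 1.49e+03 K

Isochoric, so P/T is constant: V₂ = V₁; T₂ = T₁·(P₂/P₁) = 668.6 K.
Isobaric, so V/T is constant: P₃ = P₂; T₃ = T₂·(V₃/V₂) = 1489 K.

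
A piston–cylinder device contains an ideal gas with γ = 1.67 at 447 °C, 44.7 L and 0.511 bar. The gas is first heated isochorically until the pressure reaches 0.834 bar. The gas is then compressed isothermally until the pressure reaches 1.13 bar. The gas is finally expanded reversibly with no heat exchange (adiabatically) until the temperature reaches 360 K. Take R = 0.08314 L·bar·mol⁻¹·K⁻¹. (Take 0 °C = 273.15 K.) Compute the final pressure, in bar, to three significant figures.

Convert: T₁ = 720.1 K.
Isochoric, so P/T is constant: V₂ = V₁; T₂ = T₁·(P₂/P₁) = 1175 K.
T constant ⇒ Boyle's law P V = const: T₃ = T₂; V₃ = V₂·(P₂/P₃) = 32.99 L.
Reversible adiabatic, γ = 1.67: P₄ = P₃·(T₄/T₃)^(γ/(γ−1)) = 0.05919 bar; V₄ = V₃·(T₃/T₄)^(1/(γ−1)) = 192.9 L.

P₄ ≈ 0.0592 bar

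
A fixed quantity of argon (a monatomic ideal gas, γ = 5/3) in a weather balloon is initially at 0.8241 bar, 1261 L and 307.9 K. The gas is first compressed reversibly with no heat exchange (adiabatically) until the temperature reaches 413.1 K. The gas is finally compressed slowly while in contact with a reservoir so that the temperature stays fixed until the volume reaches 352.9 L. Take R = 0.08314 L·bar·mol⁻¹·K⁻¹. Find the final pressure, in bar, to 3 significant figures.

P₃ ≈ 3.95 bar

Adiabatic (γ = 5/3), T V^(γ−1) and P V^γ constant: P₂ = P₁·(T₂/T₁)^(γ/(γ−1)) = 1.718 bar; V₂ = V₁·(T₁/T₂)^(1/(γ−1)) = 811.4 L.
T constant ⇒ Boyle's law P V = const: T₃ = T₂; P₃ = P₂·(V₂/V₃) = 3.951 bar.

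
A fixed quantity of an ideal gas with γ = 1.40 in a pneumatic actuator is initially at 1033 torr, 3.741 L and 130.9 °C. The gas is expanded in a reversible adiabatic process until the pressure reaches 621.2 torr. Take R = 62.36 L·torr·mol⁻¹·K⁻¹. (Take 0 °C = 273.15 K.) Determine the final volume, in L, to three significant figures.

V₂ ≈ 5.38 L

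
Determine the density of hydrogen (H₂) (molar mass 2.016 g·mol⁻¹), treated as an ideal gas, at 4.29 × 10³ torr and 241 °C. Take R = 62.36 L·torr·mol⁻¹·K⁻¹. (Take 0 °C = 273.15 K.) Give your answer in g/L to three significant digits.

ρ ≈ 0.270 g/L

ρ = PM/(RT) = (4.29e+03 × 2.016) / (62.36 × 514.1)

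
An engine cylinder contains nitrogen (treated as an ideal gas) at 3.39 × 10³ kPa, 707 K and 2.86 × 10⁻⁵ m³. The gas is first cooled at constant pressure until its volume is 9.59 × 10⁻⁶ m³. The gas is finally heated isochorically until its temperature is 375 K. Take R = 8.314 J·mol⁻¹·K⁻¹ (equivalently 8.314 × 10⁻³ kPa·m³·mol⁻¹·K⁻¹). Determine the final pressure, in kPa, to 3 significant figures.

P₃ ≈ 5.36e+03 kPa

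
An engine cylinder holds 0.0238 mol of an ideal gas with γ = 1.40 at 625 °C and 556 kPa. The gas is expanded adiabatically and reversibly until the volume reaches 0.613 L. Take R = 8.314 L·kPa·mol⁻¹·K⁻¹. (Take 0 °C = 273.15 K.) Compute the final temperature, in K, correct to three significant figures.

Convert: T₁ = 898.1 K.
From PV = nRT: V₁ = nRT₁/P₁ = 0.3196 L.
Adiabatic (γ = 1.40), T V^(γ−1) and P V^γ constant: T₂ = T₁·(V₁/V₂)^(γ−1) = 692.2 K; P₂ = P₁·(V₁/V₂)^γ = 223.4 kPa.

T₂ ≈ 692 K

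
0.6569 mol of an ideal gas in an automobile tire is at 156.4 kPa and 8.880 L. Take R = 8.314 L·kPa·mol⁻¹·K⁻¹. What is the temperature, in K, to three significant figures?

T ≈ 254 K

PV = nRT ⇒ T = PV/(nR) = (156.4 × 8.880) / (0.6569 × 8.314)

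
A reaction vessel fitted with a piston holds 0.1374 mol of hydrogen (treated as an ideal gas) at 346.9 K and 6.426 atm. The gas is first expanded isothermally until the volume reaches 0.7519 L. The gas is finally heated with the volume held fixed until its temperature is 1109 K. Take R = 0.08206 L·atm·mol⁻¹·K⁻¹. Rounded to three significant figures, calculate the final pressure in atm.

P₃ ≈ 16.6 atm

From PV = nRT: V₁ = nRT₁/P₁ = 0.6087 L.
T constant ⇒ Boyle's law P V = const: T₂ = T₁; P₂ = P₁·(V₁/V₂) = 5.202 atm.
V constant ⇒ P ∝ T: V₃ = V₂; P₃ = P₂·(T₃/T₂) = 16.63 atm.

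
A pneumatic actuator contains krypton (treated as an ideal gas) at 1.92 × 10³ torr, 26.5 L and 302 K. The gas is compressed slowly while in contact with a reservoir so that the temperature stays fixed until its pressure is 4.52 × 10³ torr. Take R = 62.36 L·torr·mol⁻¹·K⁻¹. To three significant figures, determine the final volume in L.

V₂ ≈ 11.3 L

Isothermal, so P V is constant: T₂ = T₁; V₂ = V₁·(P₁/P₂) = 11.26 L.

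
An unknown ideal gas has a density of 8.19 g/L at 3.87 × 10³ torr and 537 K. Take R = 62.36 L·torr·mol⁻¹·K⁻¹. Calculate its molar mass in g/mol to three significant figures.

ρ = PM/(RT) ⇒ M = ρRT/P = (8.19 × 62.36 × 537.0) / 3.87e+03

M ≈ 70.9 g/mol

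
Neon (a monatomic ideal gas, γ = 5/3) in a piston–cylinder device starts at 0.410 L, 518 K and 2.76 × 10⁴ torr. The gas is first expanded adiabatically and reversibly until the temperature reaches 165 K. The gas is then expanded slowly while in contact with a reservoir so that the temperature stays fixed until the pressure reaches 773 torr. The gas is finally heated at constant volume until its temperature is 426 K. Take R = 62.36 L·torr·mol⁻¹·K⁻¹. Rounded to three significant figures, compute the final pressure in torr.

P₄ ≈ 2.00e+03 torr

Adiabatic (γ = 5/3), T V^(γ−1) and P V^γ constant: P₂ = P₁·(T₂/T₁)^(γ/(γ−1)) = 1581 torr; V₂ = V₁·(T₁/T₂)^(1/(γ−1)) = 2.281 L.
Isothermal, so P V is constant: T₃ = T₂; V₃ = V₂·(P₂/P₃) = 4.663 L.
V constant ⇒ P ∝ T: V₄ = V₃; P₄ = P₃·(T₄/T₃) = 1996 torr.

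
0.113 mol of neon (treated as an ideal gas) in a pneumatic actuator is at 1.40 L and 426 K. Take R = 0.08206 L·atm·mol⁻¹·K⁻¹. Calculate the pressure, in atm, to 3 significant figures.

PV = nRT ⇒ P = nRT/V = (0.113 × 0.08206 × 426) / 1.40

P ≈ 2.82 atm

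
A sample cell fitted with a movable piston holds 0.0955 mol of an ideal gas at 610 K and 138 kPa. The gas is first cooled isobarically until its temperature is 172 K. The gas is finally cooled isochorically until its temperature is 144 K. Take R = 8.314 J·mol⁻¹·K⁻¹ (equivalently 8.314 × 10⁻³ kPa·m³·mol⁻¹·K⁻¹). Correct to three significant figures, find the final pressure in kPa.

P₃ ≈ 116 kPa

From PV = nRT: V₁ = nRT₁/P₁ = 0.003510 m³.
P constant ⇒ V ∝ T: P₂ = P₁; V₂ = V₁·(T₂/T₁) = 0.0009896 m³.
Isochoric, so P/T is constant: V₃ = V₂; P₃ = P₂·(T₃/T₂) = 115.5 kPa.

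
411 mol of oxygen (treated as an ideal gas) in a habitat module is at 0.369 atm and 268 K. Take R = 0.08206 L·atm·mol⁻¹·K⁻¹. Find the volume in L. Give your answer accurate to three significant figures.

PV = nRT ⇒ V = nRT/P = (411 × 0.08206 × 268) / 0.369

V ≈ 2.45e+04 L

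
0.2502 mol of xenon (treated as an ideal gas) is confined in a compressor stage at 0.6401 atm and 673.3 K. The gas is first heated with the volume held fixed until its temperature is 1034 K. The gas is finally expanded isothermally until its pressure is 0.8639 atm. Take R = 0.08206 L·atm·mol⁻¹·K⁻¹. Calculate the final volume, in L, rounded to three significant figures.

V₃ ≈ 24.6 L

From PV = nRT: V₁ = nRT₁/P₁ = 21.60 L.
Isochoric, so P/T is constant: V₂ = V₁; P₂ = P₁·(T₂/T₁) = 0.9830 atm.
T constant ⇒ Boyle's law P V = const: T₃ = T₂; V₃ = V₂·(P₂/P₃) = 24.57 L.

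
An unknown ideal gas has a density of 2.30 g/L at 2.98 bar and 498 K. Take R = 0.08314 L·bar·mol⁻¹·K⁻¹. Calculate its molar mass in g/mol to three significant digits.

ρ = PM/(RT) ⇒ M = ρRT/P = (2.30 × 0.08314 × 498.0) / 2.98

M ≈ 32.0 g/mol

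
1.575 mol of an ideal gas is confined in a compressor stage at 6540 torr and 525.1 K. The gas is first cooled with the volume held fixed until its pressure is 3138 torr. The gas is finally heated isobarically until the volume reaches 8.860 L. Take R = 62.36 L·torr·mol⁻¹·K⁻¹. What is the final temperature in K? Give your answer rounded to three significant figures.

From PV = nRT: V₁ = nRT₁/P₁ = 7.886 L.
V constant ⇒ P ∝ T: V₂ = V₁; T₂ = T₁·(P₂/P₁) = 252.0 K.
P constant ⇒ V ∝ T: P₃ = P₂; T₃ = T₂·(V₃/V₂) = 283.1 K.

T₃ ≈ 283 K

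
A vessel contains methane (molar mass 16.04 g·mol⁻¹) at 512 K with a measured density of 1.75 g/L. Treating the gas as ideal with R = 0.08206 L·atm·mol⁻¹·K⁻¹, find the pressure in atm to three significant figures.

ρ = PM/(RT) ⇒ P = ρRT/M = (1.75 × 0.08206 × 512.0) / 16.04

P ≈ 4.58 atm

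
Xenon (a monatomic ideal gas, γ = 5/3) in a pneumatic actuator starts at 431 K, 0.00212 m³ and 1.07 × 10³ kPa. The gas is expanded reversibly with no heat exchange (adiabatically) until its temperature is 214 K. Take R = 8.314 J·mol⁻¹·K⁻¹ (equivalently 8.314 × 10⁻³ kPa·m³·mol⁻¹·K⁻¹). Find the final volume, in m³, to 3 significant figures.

V₂ ≈ 0.00606 m³

Reversible adiabatic, γ = 5/3: P₂ = P₁·(T₂/T₁)^(γ/(γ−1)) = 185.9 kPa; V₂ = V₁·(T₁/T₂)^(1/(γ−1)) = 0.006059 m³.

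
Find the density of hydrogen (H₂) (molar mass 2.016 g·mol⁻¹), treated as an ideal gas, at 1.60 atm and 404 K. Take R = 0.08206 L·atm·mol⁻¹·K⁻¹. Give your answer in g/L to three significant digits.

ρ ≈ 0.0973 g/L

ρ = PM/(RT) = (1.60 × 2.016) / (0.08206 × 404.0)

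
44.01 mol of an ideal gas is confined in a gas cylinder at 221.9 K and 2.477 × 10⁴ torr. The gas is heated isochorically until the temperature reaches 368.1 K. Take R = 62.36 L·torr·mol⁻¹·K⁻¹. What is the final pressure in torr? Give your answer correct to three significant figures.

From PV = nRT: V₁ = nRT₁/P₁ = 24.59 L.
V constant ⇒ P ∝ T: V₂ = V₁; P₂ = P₁·(T₂/T₁) = 4.109e+04 torr.

P₂ ≈ 4.11e+04 torr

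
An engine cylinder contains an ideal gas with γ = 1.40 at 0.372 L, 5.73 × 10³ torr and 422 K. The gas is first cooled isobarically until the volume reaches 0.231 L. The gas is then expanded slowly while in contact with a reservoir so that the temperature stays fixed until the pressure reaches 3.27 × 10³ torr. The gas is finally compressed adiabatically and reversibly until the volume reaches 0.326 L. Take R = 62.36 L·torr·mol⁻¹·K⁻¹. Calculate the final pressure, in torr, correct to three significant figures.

P constant ⇒ V ∝ T: P₂ = P₁; T₂ = T₁·(V₂/V₁) = 262.0 K.
Isothermal, so P V is constant: T₃ = T₂; V₃ = V₂·(P₂/P₃) = 0.4048 L.
Reversible adiabatic, γ = 1.40: T₄ = T₃·(V₃/V₄)^(γ−1) = 285.7 K; P₄ = P₃·(V₃/V₄)^γ = 4427 torr.

P₄ ≈ 4.43e+03 torr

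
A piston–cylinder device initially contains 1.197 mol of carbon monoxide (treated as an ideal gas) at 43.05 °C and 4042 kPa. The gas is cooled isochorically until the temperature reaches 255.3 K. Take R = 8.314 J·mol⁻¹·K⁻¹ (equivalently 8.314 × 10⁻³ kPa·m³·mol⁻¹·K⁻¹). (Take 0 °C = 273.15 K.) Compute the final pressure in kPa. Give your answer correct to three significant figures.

Convert: T₁ = 316.2 K.
From PV = nRT: V₁ = nRT₁/P₁ = 0.0007785 m³.
Isochoric, so P/T is constant: V₂ = V₁; P₂ = P₁·(T₂/T₁) = 3264 kPa.

P₂ ≈ 3.26e+03 kPa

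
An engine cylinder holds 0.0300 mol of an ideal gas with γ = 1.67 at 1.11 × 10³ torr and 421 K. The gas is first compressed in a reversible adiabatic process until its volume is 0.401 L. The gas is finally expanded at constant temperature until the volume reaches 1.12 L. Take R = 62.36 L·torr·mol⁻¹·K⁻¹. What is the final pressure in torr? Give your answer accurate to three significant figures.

From PV = nRT: V₁ = nRT₁/P₁ = 0.7096 L.
Reversible adiabatic, γ = 1.67: T₂ = T₁·(V₁/V₂)^(γ−1) = 617.1 K; P₂ = P₁·(V₁/V₂)^γ = 2879 torr.
Isothermal, so P V is constant: T₃ = T₂; P₃ = P₂·(V₂/V₃) = 1031 torr.

P₃ ≈ 1.03e+03 torr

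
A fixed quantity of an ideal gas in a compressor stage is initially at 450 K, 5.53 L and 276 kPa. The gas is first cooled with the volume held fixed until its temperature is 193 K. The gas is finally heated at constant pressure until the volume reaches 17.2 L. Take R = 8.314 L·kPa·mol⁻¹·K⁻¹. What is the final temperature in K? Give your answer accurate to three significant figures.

T₃ ≈ 600 K

Isochoric, so P/T is constant: V₂ = V₁; P₂ = P₁·(T₂/T₁) = 118.4 kPa.
Isobaric, so V/T is constant: P₃ = P₂; T₃ = T₂·(V₃/V₂) = 600.3 K.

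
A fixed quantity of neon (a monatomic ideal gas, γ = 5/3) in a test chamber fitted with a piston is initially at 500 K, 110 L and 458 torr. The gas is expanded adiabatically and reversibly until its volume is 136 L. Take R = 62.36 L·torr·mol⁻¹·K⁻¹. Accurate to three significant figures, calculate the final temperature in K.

T₂ ≈ 434 K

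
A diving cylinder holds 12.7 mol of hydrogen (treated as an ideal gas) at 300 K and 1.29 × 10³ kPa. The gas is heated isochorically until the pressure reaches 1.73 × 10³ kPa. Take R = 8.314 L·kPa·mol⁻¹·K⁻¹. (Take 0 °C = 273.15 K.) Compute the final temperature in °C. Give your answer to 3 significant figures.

T₂ ≈ 129 °C

From PV = nRT: V₁ = nRT₁/P₁ = 24.56 L.
Isochoric, so P/T is constant: V₂ = V₁; T₂ = T₁·(P₂/P₁) = 402.3 K.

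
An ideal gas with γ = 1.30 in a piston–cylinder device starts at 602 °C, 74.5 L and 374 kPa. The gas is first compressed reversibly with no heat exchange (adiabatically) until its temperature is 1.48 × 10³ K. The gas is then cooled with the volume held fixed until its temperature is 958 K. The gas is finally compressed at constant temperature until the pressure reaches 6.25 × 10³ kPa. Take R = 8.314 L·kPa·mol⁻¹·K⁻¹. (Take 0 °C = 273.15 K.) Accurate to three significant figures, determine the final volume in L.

Convert: T₁ = 875.1 K.
Reversible adiabatic, γ = 1.30: P₂ = P₁·(T₂/T₁)^(γ/(γ−1)) = 3645 kPa; V₂ = V₁·(T₁/T₂)^(1/(γ−1)) = 12.93 L.
Isochoric, so P/T is constant: V₃ = V₂; P₃ = P₂·(T₃/T₂) = 2359 kPa.
Isothermal, so P V is constant: T₄ = T₃; V₄ = V₃·(P₃/P₄) = 4.880 L.

V₄ ≈ 4.88 L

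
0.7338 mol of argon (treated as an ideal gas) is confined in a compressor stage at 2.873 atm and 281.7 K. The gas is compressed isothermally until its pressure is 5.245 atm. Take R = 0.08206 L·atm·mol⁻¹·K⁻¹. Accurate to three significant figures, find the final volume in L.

V₂ ≈ 3.23 L

From PV = nRT: V₁ = nRT₁/P₁ = 5.904 L.
Isothermal, so P V is constant: T₂ = T₁; V₂ = V₁·(P₁/P₂) = 3.234 L.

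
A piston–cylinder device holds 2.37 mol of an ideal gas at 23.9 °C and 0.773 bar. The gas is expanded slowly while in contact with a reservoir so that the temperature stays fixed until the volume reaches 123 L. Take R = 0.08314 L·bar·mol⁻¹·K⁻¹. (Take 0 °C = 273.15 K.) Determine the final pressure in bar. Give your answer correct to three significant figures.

Convert: T₁ = 297.0 K.
From PV = nRT: V₁ = nRT₁/P₁ = 75.72 L.
Isothermal, so P V is constant: T₂ = T₁; P₂ = P₁·(V₁/V₂) = 0.4759 bar.

P₂ ≈ 0.476 bar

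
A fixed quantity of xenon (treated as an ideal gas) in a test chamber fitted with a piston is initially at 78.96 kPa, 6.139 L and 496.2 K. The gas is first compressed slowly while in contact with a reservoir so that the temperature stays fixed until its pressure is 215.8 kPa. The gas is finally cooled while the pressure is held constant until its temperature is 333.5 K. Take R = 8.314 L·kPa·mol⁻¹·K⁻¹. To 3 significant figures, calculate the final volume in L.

Isothermal, so P V is constant: T₂ = T₁; V₂ = V₁·(P₁/P₂) = 2.246 L.
Isobaric, so V/T is constant: P₃ = P₂; V₃ = V₂·(T₃/T₂) = 1.510 L.

V₃ ≈ 1.51 L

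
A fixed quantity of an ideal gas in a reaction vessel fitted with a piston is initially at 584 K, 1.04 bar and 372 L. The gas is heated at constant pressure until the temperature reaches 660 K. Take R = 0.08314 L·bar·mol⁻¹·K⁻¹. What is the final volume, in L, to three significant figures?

P constant ⇒ V ∝ T: P₂ = P₁; V₂ = V₁·(T₂/T₁) = 420.4 L.

V₂ ≈ 420 L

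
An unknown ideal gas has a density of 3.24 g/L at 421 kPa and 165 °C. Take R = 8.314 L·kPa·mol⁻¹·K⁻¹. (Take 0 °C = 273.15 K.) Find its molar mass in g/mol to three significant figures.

ρ = PM/(RT) ⇒ M = ρRT/P = (3.24 × 8.314 × 438.1) / 421

M ≈ 28.0 g/mol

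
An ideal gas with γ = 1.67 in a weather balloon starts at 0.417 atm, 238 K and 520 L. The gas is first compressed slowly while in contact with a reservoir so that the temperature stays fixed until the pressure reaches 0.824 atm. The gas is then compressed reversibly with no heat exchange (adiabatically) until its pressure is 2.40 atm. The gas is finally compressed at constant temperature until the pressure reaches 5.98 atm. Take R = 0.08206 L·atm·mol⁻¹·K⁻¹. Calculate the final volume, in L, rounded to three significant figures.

T constant ⇒ Boyle's law P V = const: T₂ = T₁; V₂ = V₁·(P₁/P₂) = 263.2 L.
Reversible adiabatic, γ = 1.67: T₃ = T₂·(P₃/P₂)^((γ−1)/γ) = 365.5 K; V₃ = V₂·(P₂/P₃)^(1/γ) = 138.7 L.
T constant ⇒ Boyle's law P V = const: T₄ = T₃; V₄ = V₃·(P₃/P₄) = 55.68 L.

V₄ ≈ 55.7 L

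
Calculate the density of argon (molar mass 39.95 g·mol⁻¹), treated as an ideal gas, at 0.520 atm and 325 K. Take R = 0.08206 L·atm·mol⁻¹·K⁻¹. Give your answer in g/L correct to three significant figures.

ρ ≈ 0.779 g/L

ρ = PM/(RT) = (0.520 × 39.95) / (0.08206 × 325.0)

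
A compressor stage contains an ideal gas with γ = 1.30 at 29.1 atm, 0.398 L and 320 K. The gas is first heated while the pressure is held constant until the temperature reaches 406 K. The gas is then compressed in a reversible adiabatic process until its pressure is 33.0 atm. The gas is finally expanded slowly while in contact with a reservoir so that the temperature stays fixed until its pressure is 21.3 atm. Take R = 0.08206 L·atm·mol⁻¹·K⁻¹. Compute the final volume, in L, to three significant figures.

P constant ⇒ V ∝ T: P₂ = P₁; V₂ = V₁·(T₂/T₁) = 0.5050 L.
Reversible adiabatic, γ = 1.30: T₃ = T₂·(P₃/P₂)^((γ−1)/γ) = 418.0 K; V₃ = V₂·(P₂/P₃)^(1/γ) = 0.4584 L.
T constant ⇒ Boyle's law P V = const: T₄ = T₃; V₄ = V₃·(P₃/P₄) = 0.7102 L.

V₄ ≈ 0.710 L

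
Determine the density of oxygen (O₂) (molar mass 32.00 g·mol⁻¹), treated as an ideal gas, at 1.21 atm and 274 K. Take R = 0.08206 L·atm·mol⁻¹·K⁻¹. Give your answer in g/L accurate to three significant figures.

ρ = PM/(RT) = (1.21 × 32.00) / (0.08206 × 274.0)

ρ ≈ 1.72 g/L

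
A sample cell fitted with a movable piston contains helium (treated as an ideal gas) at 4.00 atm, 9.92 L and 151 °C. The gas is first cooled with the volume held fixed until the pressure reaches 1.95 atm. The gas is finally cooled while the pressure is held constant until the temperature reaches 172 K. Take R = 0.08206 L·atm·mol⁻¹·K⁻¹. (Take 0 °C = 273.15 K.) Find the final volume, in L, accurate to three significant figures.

V₃ ≈ 8.25 L

Convert: T₁ = 424.1 K.
Isochoric, so P/T is constant: V₂ = V₁; T₂ = T₁·(P₂/P₁) = 206.8 K.
Isobaric, so V/T is constant: P₃ = P₂; V₃ = V₂·(T₃/T₂) = 8.252 L.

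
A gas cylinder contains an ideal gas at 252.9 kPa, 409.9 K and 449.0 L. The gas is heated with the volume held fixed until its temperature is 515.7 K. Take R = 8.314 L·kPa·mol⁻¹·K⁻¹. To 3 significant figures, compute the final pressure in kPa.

P₂ ≈ 318 kPa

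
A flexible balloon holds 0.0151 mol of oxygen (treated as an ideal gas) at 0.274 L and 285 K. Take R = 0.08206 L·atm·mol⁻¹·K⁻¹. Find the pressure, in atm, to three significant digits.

P ≈ 1.29 atm

PV = nRT ⇒ P = nRT/V = (0.0151 × 0.08206 × 285) / 0.274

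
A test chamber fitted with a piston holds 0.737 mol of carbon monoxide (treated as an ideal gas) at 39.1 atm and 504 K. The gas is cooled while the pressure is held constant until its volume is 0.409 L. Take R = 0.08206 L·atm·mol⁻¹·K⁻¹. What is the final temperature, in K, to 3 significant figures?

T₂ ≈ 264 K

From PV = nRT: V₁ = nRT₁/P₁ = 0.7796 L.
Isobaric, so V/T is constant: P₂ = P₁; T₂ = T₁·(V₂/V₁) = 264.4 K.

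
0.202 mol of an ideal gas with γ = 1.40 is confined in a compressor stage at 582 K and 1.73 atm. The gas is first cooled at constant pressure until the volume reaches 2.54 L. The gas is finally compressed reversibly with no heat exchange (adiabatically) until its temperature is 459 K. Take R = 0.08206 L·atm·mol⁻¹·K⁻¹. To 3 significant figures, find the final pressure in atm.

From PV = nRT: V₁ = nRT₁/P₁ = 5.576 L.
P constant ⇒ V ∝ T: P₂ = P₁; T₂ = T₁·(V₂/V₁) = 265.1 K.
Adiabatic (γ = 1.40), T V^(γ−1) and P V^γ constant: P₃ = P₂·(T₃/T₂)^(γ/(γ−1)) = 11.82 atm; V₃ = V₂·(T₂/T₃)^(1/(γ−1)) = 0.6439 L.

P₃ ≈ 11.8 atm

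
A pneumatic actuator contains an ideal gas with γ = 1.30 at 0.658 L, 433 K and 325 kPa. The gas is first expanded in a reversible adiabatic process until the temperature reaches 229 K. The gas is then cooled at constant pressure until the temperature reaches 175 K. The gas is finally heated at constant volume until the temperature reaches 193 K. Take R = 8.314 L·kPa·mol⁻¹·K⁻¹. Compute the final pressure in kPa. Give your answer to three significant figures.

P₄ ≈ 22.7 kPa

Reversible adiabatic, γ = 1.30: P₂ = P₁·(T₂/T₁)^(γ/(γ−1)) = 20.56 kPa; V₂ = V₁·(T₁/T₂)^(1/(γ−1)) = 5.500 L.
Isobaric, so V/T is constant: P₃ = P₂; V₃ = V₂·(T₃/T₂) = 4.203 L.
V constant ⇒ P ∝ T: V₄ = V₃; P₄ = P₃·(T₄/T₃) = 22.68 kPa.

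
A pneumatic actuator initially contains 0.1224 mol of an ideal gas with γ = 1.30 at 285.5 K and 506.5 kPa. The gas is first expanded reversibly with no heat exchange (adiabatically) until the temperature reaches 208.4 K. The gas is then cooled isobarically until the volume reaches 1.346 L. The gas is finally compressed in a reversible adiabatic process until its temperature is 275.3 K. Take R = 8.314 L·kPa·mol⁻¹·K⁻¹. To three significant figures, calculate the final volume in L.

V₄ ≈ 0.277 L

From PV = nRT: V₁ = nRT₁/P₁ = 0.5736 L.
Adiabatic (γ = 1.30), T V^(γ−1) and P V^γ constant: P₂ = P₁·(T₂/T₁)^(γ/(γ−1)) = 129.5 kPa; V₂ = V₁·(T₁/T₂)^(1/(γ−1)) = 1.638 L.
P constant ⇒ V ∝ T: P₃ = P₂; T₃ = T₂·(V₃/V₂) = 171.2 K.
Adiabatic (γ = 1.30), T V^(γ−1) and P V^γ constant: P₄ = P₃·(T₄/T₃)^(γ/(γ−1)) = 1013 kPa; V₄ = V₃·(T₃/T₄)^(1/(γ−1)) = 0.2766 L.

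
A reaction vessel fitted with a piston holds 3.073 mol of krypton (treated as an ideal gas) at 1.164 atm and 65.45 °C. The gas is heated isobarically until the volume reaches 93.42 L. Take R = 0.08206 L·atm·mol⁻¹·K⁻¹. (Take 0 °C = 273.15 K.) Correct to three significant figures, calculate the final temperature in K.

Convert: T₁ = 338.6 K.
From PV = nRT: V₁ = nRT₁/P₁ = 73.35 L.
Isobaric, so V/T is constant: P₂ = P₁; T₂ = T₁·(V₂/V₁) = 431.2 K.

T₂ ≈ 431 K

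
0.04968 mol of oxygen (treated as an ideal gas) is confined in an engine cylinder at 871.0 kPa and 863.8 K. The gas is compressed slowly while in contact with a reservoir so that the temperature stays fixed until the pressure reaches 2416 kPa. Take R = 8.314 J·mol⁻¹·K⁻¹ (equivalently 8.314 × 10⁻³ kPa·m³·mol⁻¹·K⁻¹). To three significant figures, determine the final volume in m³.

From PV = nRT: V₁ = nRT₁/P₁ = 0.0004096 m³.
Isothermal, so P V is constant: T₂ = T₁; V₂ = V₁·(P₁/P₂) = 0.0001477 m³.

V₂ ≈ 0.000148 m³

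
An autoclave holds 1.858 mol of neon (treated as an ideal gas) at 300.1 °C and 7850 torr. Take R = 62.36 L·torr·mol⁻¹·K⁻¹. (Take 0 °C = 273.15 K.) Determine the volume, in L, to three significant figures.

V ≈ 8.46 L

Convert: T = 573.25 K.
PV = nRT ⇒ V = nRT/P = (1.858 × 62.36 × 573.25) / 7850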